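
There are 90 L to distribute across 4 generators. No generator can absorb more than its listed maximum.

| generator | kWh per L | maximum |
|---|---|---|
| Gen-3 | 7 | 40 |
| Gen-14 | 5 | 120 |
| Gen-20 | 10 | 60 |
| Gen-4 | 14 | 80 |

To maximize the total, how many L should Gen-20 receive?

Order the generators by kWh per L: Gen-4 14 > Gen-20 10 > Gen-3 7 > Gen-14 5.
Give Gen-4 80 to hit its cap of 80 — 10 left.
Gen-20: +10 (room for 60) → 10. Pool exhausted.

10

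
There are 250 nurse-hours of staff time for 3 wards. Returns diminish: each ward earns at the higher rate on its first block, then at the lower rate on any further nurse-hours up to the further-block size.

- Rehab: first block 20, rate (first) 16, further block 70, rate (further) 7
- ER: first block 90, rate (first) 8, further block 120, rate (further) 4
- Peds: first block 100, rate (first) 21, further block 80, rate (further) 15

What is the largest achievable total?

4020

Rank every tier by rate: Peds/T1 21 > Rehab/T1 16 > Peds/T2 15 > ER/T1 8 > Rehab/T2 7 > ER/T2 4.
Peds/T1 (21): +100 — 150 left.
Fill Rehab T1 block (20 at 16) — 130 left.
Peds T2 at 15: fill all 80 — 50 left.
50 remain; put them into ER T1 at 8.
Total = 21×100 + 16×20 + 15×80 + 8×50 = 4020.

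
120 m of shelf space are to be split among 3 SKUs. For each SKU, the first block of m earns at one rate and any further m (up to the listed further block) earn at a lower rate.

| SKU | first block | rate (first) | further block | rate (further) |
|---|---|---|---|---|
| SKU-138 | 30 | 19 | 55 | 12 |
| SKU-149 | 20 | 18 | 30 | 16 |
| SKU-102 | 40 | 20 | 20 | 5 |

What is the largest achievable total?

2210

Rank every tier by rate: SKU-102/tier1 20 > SKU-138/tier1 19 > SKU-149/tier1 18 > SKU-149/tier2 16 > SKU-138/tier2 12 > SKU-102/tier2 5.
Fill SKU-102 tier1 block (40 at 20) → 80 left.
SKU-138 tier1 at 19: fill all 30 → 50 left.
Fill SKU-149 tier1 block (20 at 18) → 30 left.
SKU-149/tier2 (16): +30 → 0 left.
Total = 20×40 + 19×30 + 18×20 + 16×30 = 2210.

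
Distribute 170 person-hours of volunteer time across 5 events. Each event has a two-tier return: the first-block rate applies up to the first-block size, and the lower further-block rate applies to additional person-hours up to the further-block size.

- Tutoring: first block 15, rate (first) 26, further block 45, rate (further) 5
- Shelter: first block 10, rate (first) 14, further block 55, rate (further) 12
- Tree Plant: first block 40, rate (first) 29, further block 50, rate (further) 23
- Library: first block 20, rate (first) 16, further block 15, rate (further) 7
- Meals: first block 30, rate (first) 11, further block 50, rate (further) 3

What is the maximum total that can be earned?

3580

Rank every tier by rate: Tree Plant/tier1 29 > Tutoring/tier1 26 > Tree Plant/tier2 23 > Library/tier1 16 > Shelter/tier1 14 > Shelter/tier2 12 > Meals/tier1 11 > Library/tier2 7 > Tutoring/tier2 5 > Meals/tier2 3.
Tree Plant/tier1 (29): +40 → 130 left.
Tutoring/tier1 (26): +15 → 115 left.
Tree Plant tier2 at 23: fill all 50 → 65 left.
Library tier1 at 16: fill all 20 → 45 left.
Shelter tier1 at 14: fill all 10 → 35 left.
Shelter/tier2: +35 of 55 at 12; pool empty.
Total = 29×40 + 26×15 + 23×50 + 16×20 + 14×10 + 12×35 = 3580.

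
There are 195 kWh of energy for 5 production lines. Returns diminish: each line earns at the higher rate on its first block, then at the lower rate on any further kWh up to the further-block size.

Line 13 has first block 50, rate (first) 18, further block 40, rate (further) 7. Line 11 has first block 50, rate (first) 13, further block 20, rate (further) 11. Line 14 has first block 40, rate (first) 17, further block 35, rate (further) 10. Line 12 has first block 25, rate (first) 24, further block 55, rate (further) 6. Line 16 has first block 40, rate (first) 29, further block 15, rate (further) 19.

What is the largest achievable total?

3950

Treat each block as its own option and order by rate: Line 16/T1 29 > Line 12/T1 24 > Line 16/T2 19 > Line 13/T1 18 > Line 14/T1 17 > Line 11/T1 13 > Line 11/T2 11 > Line 14/T2 10 > Line 13/T2 7 > Line 12/T2 6.
Line 16/T1 (29): +40 ; 155 left.
Line 12/T1 (24): +25 ; 130 left.
Fill Line 16 T2 block (15 at 19) ; 115 left.
Fill Line 13 T1 block (50 at 18) ; 65 left.
Fill Line 14 T1 block (40 at 17) ; 25 left.
Line 11/T1: +25 of 50 at 13; pool empty.
Total = 29×40 + 24×25 + 19×15 + 18×50 + 17×40 + 13×25 = 3950.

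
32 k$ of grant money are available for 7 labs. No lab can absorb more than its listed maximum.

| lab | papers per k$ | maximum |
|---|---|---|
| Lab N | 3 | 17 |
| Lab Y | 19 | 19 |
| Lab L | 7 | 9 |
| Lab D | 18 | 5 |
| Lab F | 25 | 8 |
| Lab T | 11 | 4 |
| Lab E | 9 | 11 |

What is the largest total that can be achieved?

651

Highest papers per k$ first: Lab F 25 > Lab Y 19 > Lab D 18 > Lab T 11 > Lab E 9 > Lab L 7 > Lab N 3.
Lab F takes 8 to reach its cap of 8 — 24 left.
Give Lab Y 19 to hit its cap of 19 — 5 left.
Lab D takes 5 to reach its cap of 5 — 0 left.
Total = 19×19 + 18×5 + 25×8 = 651.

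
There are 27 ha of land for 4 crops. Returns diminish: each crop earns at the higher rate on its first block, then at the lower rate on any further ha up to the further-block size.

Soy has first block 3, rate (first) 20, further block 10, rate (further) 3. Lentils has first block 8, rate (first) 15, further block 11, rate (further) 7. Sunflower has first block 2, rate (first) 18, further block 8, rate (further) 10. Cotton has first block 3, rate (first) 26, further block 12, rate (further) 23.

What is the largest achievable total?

Order all 8 blocks by rate: Cotton/T1 26 > Cotton/T2 23 > Soy/T1 20 > Sunflower/T1 18 > Lentils/T1 15 > Sunflower/T2 10 > Lentils/T2 7 > Soy/T2 3.
Cotton T1 at 26: fill all 3 ; 24 left.
Cotton/T2 (23): +12 ; 12 left.
Soy/T1 (20): +3 ; 9 left.
Fill Sunflower T1 block (2 at 18) ; 7 left.
7 remain; put them into Lentils T1 at 15.
Total = 26×3 + 23×12 + 20×3 + 18×2 + 15×7 = 555.

555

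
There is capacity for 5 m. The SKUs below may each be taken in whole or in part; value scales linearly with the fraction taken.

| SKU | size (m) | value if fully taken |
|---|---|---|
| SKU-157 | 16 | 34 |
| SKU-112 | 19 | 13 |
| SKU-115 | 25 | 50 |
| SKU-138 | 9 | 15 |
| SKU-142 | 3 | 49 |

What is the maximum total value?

Sort by value density: SKU-142 49/3≈16.3, SKU-157 34/16≈2.12, SKU-115 50/25≈2, SKU-138 15/9≈1.67, SKU-112 13/19≈0.684.
SKU-142: take in full, 3 m for value 49 → 2 left.
Only 2 m remain; take 2/16 of SKU-157 for value 34×2/16 = 4.25.
Total value = 53.25.

53.25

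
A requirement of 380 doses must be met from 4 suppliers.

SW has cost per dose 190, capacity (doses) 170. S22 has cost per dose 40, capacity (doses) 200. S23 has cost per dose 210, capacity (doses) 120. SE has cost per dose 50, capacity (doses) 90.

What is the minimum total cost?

Cheapest first:
S22 (40): use full 200 → 180 doses to go.
Take 90 from SE at 50 → need 90 more.
SW (190): take the remaining 90 → done.
S23: unused.
Cost = 200×40 + 90×50 + 90×190 = 29600.

29600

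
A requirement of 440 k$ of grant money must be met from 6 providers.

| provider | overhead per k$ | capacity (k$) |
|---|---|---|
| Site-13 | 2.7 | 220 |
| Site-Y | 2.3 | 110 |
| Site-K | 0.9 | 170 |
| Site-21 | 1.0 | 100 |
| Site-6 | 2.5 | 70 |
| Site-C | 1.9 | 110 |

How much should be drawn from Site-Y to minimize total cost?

Use providers in increasing cost order.
Take 170 from Site-K at 0.9 — need 270 more.
Site-21 at 1.0: take all 100 k$ — 170 still needed.
Site-C at 1.9: take all 110 k$ — 60 still needed.
Take 60 from Site-Y at 2.3 to finish.
Site-6, Site-13: unused.

60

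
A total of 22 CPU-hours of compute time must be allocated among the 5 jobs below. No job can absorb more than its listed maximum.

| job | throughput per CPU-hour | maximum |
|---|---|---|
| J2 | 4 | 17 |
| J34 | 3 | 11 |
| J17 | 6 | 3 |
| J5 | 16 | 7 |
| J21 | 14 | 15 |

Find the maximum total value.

Order the jobs by throughput per CPU-hour: J5 16 > J21 14 > J17 6 > J2 4 > J34 3.
J5: +7 to 7 (cap) → 15 left.
J21: +15 to 15 (cap) → 0 left.
Total = 16×7 + 14×15 = 322.

322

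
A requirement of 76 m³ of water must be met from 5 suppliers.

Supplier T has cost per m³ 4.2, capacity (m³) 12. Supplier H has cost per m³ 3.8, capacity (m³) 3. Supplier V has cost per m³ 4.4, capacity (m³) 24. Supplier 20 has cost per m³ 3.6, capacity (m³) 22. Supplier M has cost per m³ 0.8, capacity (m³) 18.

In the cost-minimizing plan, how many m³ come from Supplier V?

21

Use suppliers in increasing cost order.
Take 18 from Supplier M at 0.8 ; need 58 more.
Supplier 20 (3.6): use full 22 ; 36 m³ to go.
Supplier H (3.8): use full 3 ; 33 m³ to go.
Supplier T (4.2): use full 12 ; 21 m³ to go.
Supplier V at 4.4: take 21 of its 24 ; requirement met.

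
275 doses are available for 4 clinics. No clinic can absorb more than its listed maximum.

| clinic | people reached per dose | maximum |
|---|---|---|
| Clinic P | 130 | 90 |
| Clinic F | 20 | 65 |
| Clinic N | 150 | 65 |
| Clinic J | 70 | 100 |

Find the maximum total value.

28850

Rank by people reached per dose: Clinic N 150 > Clinic P 130 > Clinic J 70 > Clinic F 20.
Clinic N: +65 to 65 (cap) ; 210 left.
Give Clinic P 90 to hit its cap of 90 ; 120 left.
Clinic J: +100 to 100 (cap) ; 20 left.
Only 20 left; Clinic F takes them to reach 20.
Total = 130×90 + 20×20 + 150×65 + 70×100 = 28850.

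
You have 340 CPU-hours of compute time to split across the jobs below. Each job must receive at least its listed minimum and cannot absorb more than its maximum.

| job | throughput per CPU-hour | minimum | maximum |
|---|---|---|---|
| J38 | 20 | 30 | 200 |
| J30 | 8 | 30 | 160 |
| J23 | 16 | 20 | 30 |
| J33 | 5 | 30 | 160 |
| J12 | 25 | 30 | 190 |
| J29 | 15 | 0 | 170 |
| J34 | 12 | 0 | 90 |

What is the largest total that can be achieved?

Meeting every minimum uses 30+30+20+30+30+0+0 = 140 CPU-hours, leaving 200.
Order the jobs by throughput per CPU-hour: J12 25 > J38 20 > J23 16 > J29 15 > J34 12 > J30 8 > J33 5.
J12: +160 to 190 (cap) — 40 left.
J38 has room for 170 more but only 40 remain, so it gets 70.
Total = 20×70 + 8×30 + 16×20 + 5×30 + 25×190 = 6860.

6860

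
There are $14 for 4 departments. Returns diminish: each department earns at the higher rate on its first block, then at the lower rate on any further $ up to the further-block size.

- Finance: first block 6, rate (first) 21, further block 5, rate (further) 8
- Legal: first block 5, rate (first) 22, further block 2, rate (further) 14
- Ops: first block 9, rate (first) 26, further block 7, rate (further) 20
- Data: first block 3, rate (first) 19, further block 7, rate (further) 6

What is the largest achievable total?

344

Rank every tier by rate: Ops/T1 26 > Legal/T1 22 > Finance/T1 21 > Ops/T2 20 > Data/T1 19 > Legal/T2 14 > Finance/T2 8 > Data/T2 6.
Ops/T1 (26): +9 → 5 left.
Legal/T1 (22): +5 → 0 left.
Total = 26×9 + 22×5 = 344.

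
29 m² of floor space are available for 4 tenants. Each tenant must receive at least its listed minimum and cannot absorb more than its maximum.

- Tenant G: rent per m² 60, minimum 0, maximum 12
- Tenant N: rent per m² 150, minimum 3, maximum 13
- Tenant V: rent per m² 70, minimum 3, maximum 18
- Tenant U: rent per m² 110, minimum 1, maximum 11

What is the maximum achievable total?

3510

Meeting every minimum uses 0+3+3+1 = 7 m², leaving 22.
Highest rent per m² first: Tenant N 150 > Tenant U 110 > Tenant V 70 > Tenant G 60.
Tenant N takes 10 more to reach its cap of 13 ; 12 left.
Tenant U: +10 to 11 (cap) ; 2 left.
Tenant V: +2 (room for 15) → 5. Pool exhausted.
Total = 150×13 + 70×5 + 110×11 = 3510.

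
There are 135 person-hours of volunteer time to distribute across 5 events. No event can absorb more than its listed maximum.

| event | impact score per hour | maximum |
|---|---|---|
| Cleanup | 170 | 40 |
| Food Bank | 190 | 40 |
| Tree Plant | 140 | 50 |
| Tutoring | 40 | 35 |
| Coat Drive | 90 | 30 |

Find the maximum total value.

Order the events by impact score per hour: Food Bank 190 > Cleanup 170 > Tree Plant 140 > Coat Drive 90 > Tutoring 40.
Give Food Bank 40 to hit its cap of 40 → 95 left.
Cleanup: +40 to 40 (cap) → 55 left.
Tree Plant: +50 to 50 (cap) → 5 left.
Only 5 left; Coat Drive takes them to reach 5.
Total = 170×40 + 190×40 + 140×50 + 90×5 = 21850.

21850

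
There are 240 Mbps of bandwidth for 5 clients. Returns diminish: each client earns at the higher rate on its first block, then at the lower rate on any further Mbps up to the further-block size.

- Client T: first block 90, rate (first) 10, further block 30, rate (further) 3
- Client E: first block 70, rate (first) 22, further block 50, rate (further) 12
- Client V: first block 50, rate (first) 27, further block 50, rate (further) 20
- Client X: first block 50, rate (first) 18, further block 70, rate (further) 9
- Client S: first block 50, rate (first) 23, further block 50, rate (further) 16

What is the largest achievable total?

Treat each block as its own option and order by rate: Client V/first 27 > Client S/first 23 > Client E/first 22 > Client V/second 20 > Client X/first 18 > Client S/second 16 > Client E/second 12 > Client T/first 10 > Client X/second 9 > Client T/second 3.
Client V/first (27): +50 — 190 left.
Fill Client S first block (50 at 23) — 140 left.
Client E first at 22: fill all 70 — 70 left.
Fill Client V second block (50 at 20) — 20 left.
Client X/first: +20 of 50 at 18; pool empty.
Total = 27×50 + 23×50 + 22×70 + 20×50 + 18×20 = 5400.

5400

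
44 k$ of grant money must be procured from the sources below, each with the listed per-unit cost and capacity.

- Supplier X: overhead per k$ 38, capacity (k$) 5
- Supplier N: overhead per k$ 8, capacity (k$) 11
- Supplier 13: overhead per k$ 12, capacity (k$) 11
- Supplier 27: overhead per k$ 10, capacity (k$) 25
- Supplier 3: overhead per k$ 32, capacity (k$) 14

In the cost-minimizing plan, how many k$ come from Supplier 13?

Use sources in increasing cost order.
Supplier N at 8: take all 11 k$ → 33 still needed.
Supplier 27 at 10: take all 25 k$ → 8 still needed.
Take 8 from Supplier 13 at 12 to finish.
Supplier 3, Supplier X: unused.

8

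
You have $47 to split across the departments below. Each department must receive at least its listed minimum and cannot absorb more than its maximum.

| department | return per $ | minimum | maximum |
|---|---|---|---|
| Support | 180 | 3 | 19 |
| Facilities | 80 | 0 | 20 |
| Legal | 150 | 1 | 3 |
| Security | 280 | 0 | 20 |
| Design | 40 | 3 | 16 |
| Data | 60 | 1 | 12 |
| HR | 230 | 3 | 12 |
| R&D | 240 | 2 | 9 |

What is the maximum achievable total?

Meeting every minimum uses 3+0+1+0+3+1+3+2 = 13 $, leaving 34.
Order the departments by return per $: Security 280 > R&D 240 > HR 230 > Support 180 > Legal 150 > Facilities 80 > Data 60 > Design 40.
Give Security 20 more to hit its cap of 20 → 14 left.
R&D: +7 to 9 (cap) → 7 left.
Only 7 left; HR takes them to reach 10.
Total = 180×3 + 150×1 + 280×20 + 40×3 + 60×1 + 230×10 + 240×9 = 10930.

10930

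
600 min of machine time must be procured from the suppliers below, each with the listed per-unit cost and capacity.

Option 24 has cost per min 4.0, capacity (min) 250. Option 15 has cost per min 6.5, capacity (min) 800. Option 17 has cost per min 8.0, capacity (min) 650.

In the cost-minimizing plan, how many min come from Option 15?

350

Use suppliers in increasing cost order.
Option 24 at 4.0: take all 250 min — 350 still needed.
Option 15 at 6.5: take 350 of its 800 — requirement met.
Option 17: unused.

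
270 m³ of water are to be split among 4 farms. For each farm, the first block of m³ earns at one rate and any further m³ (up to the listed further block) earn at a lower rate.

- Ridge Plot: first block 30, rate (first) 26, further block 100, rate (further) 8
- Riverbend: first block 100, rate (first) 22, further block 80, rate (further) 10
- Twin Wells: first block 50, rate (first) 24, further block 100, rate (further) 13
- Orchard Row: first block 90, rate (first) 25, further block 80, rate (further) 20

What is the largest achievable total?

6430

Rank every tier by rate: Ridge Plot/first 26 > Orchard Row/first 25 > Twin Wells/first 24 > Riverbend/first 22 > Orchard Row/second 20 > Twin Wells/second 13 > Riverbend/second 10 > Ridge Plot/second 8.
Ridge Plot first at 26: fill all 30 → 240 left.
Orchard Row first at 25: fill all 90 → 150 left.
Twin Wells/first (24): +50 → 100 left.
Fill Riverbend first block (100 at 22) → 0 left.
Total = 26×30 + 25×90 + 24×50 + 22×100 = 6430.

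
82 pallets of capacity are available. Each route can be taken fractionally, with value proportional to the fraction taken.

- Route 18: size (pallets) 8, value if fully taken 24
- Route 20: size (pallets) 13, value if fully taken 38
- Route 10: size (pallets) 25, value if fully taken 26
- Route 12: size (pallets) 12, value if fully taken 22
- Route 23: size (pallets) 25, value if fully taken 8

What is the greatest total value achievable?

Best value per unit of size first: Route 18 24/8≈3, Route 20 38/13≈2.92, Route 12 22/12≈1.83, Route 10 26/25≈1.04, Route 23 8/25≈0.32.
Take all of Route 18 (8 pallets, value 24) → 74 pallets left.
Take all of Route 20 (13 pallets, value 38) → 61 pallets left.
Route 12: take in full, 12 pallets for value 22 → 49 left.
Take all of Route 10 (25 pallets, value 26) → 24 pallets left.
Only 24 pallets remain; take 24/25 of Route 23 for value 8×24/25 = 7.68.
Total value = 117.68.

117.68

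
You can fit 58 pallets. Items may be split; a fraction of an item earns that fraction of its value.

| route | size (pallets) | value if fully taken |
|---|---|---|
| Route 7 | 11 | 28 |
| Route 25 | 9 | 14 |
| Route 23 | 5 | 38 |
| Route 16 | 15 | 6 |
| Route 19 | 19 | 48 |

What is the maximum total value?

133.6

Rank by value-to-size ratio: Route 23 38/5≈7.6, Route 7 28/11≈2.55, Route 19 48/19≈2.53, Route 25 14/9≈1.56, Route 16 6/15≈0.4.
All 5 pallets of Route 23 fit (value 38) — 53 remain.
Take all of Route 7 (11 pallets, value 28) — 42 pallets left.
Route 19: take in full, 19 pallets for value 48 — 23 left.
Take all of Route 25 (9 pallets, value 14) — 14 pallets left.
14 pallets left: a 14/15 share of Route 16 gives 6×14/15 = 5.6.
Total value = 133.6.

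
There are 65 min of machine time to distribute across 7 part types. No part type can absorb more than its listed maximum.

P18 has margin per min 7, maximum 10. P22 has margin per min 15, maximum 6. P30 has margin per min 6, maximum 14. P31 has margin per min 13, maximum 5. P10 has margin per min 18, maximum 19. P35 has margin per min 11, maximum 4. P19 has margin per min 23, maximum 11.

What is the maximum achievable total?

924

Highest margin per min first: P19 23 > P10 18 > P22 15 > P31 13 > P35 11 > P18 7 > P30 6.
P19: +11 to 11 (cap) → 54 left.
Give P10 19 to hit its cap of 19 → 35 left.
Give P22 6 to hit its cap of 6 → 29 left.
P31 takes 5 to reach its cap of 5 → 24 left.
P35: +4 to 4 (cap) → 20 left.
P18: +10 to 10 (cap) → 10 left.
P30 has room for 14 but only 10 remain, so it gets 10.
Total = 7×10 + 15×6 + 6×10 + 13×5 + 18×19 + 11×4 + 23×11 = 924.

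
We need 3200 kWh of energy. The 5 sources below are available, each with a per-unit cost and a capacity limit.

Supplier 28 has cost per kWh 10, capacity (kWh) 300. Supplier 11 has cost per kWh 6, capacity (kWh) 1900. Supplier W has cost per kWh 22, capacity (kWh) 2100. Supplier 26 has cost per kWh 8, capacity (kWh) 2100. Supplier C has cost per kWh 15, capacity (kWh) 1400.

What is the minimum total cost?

Cheapest first:
Take 1900 from Supplier 11 at 6 ; need 1300 more.
Take 1300 from Supplier 26 at 8 to finish.
Supplier 28, Supplier C, Supplier W: unused.
Cost = 1900×6 + 1300×8 = 21800.

21800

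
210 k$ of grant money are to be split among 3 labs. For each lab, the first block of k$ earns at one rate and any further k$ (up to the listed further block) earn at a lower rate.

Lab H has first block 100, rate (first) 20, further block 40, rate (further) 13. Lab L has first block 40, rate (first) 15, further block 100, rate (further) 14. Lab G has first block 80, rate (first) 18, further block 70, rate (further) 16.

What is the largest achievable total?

Rank every tier by rate: Lab H/tier1 20 > Lab G/tier1 18 > Lab G/tier2 16 > Lab L/tier1 15 > Lab L/tier2 14 > Lab H/tier2 13.
Lab H tier1 at 20: fill all 100 → 110 left.
Fill Lab G tier1 block (80 at 18) → 30 left.
30 remain; put them into Lab G tier2 at 16.
Total = 20×100 + 18×80 + 16×30 = 3920.

3920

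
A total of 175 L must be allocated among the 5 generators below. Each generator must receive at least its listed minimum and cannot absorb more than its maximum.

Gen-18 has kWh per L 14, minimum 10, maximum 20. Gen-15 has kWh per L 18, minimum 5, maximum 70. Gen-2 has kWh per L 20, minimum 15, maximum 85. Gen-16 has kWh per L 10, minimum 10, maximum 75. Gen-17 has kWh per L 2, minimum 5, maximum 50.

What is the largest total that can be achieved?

Meeting every minimum uses 10+5+15+10+5 = 45 L, leaving 130.
Rank by kWh per L: Gen-2 20 > Gen-15 18 > Gen-18 14 > Gen-16 10 > Gen-17 2.
Gen-2 takes 70 more to reach its cap of 85 ; 60 left.
Gen-15: +60 (room for 65) → 65. Pool exhausted.
Total = 14×10 + 18×65 + 20×85 + 10×10 + 2×5 = 3120.

3120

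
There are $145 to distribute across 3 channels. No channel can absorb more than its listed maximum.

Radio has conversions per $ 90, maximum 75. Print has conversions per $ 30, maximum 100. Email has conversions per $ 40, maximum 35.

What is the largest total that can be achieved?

Highest conversions per $ first: Radio 90 > Email 40 > Print 30.
Radio takes 75 to reach its cap of 75 — 70 left.
Email takes 35 to reach its cap of 35 — 35 left.
Only 35 left; Print takes them to reach 35.
Total = 90×75 + 30×35 + 40×35 = 9200.

9200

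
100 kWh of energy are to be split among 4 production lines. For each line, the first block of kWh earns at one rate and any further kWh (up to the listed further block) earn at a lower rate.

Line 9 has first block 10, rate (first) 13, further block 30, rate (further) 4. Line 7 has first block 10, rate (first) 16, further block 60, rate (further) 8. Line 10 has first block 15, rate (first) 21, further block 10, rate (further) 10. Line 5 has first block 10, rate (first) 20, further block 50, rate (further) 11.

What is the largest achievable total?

1405

Order all 8 blocks by rate: Line 10/tier1 21 > Line 5/tier1 20 > Line 7/tier1 16 > Line 9/tier1 13 > Line 5/tier2 11 > Line 10/tier2 10 > Line 7/tier2 8 > Line 9/tier2 4.
Line 10 tier1 at 21: fill all 15 ; 85 left.
Fill Line 5 tier1 block (10 at 20) ; 75 left.
Line 7/tier1 (16): +10 ; 65 left.
Line 9 tier1 at 13: fill all 10 ; 55 left.
Fill Line 5 tier2 block (50 at 11) ; 5 left.
Line 10/tier2: +5 of 10 at 10; pool empty.
Total = 21×15 + 20×10 + 16×10 + 13×10 + 11×50 + 10×5 = 1405.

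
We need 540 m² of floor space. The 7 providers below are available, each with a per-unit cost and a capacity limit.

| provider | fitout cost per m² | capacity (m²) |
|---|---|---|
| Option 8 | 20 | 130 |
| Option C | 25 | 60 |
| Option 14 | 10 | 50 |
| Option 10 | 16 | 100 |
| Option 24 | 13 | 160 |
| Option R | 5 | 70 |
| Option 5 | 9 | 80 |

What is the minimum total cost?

Use providers in increasing cost order.
Option R at 5: take all 70 m² ; 470 still needed.
Option 5 at 9: take all 80 m² ; 390 still needed.
Option 14 (10): use full 50 ; 340 m² to go.
Take 160 from Option 24 at 13 ; need 180 more.
Take 100 from Option 10 at 16 ; need 80 more.
Take 80 from Option 8 at 20 to finish.
Option C: unused.
Cost = 70×5 + 80×9 + 50×10 + 160×13 + 100×16 + 80×20 = 6850.

6850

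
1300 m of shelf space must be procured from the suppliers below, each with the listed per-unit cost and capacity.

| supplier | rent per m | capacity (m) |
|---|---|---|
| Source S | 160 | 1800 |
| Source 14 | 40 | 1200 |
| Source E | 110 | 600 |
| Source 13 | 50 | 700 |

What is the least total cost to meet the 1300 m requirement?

Cheapest first:
Take 1200 from Source 14 at 40 → need 100 more.
Source 13 at 50: take 100 of its 700 → requirement met.
Source E, Source S: unused.
Cost = 1200×40 + 100×50 = 53000.

53000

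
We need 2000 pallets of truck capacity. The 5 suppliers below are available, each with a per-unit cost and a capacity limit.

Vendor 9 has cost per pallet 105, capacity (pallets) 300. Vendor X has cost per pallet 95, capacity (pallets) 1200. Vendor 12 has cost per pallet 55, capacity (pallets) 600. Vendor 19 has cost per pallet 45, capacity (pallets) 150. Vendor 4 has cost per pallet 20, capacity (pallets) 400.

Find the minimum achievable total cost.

Cheapest first:
Vendor 4 (20): use full 400 ; 1600 pallets to go.
Vendor 19 at 45: take all 150 pallets ; 1450 still needed.
Take 600 from Vendor 12 at 55 ; need 850 more.
Vendor X at 95: take 850 of its 1200 ; requirement met.
Vendor 9: unused.
Cost = 400×20 + 150×45 + 600×55 + 850×95 = 128500.

128500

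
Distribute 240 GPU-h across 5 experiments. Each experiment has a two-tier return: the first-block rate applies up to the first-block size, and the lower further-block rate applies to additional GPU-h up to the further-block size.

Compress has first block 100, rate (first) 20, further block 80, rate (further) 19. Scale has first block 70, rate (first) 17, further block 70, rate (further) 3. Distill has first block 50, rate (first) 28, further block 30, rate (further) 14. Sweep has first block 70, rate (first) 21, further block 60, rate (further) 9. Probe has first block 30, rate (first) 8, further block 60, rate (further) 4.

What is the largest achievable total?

Order all 10 blocks by rate: Distill/first 28 > Sweep/first 21 > Compress/first 20 > Compress/second 19 > Scale/first 17 > Distill/second 14 > Sweep/second 9 > Probe/first 8 > Probe/second 4 > Scale/second 3.
Distill/first (28): +50 ; 190 left.
Fill Sweep first block (70 at 21) ; 120 left.
Fill Compress first block (100 at 20) ; 20 left.
20 remain; put them into Compress second at 19.
Total = 28×50 + 21×70 + 20×100 + 19×20 = 5250.

5250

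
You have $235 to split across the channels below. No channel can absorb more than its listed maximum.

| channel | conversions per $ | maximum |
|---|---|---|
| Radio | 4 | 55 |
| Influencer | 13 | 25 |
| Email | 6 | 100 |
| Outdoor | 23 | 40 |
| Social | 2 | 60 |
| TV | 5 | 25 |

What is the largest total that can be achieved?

Rank by conversions per $: Outdoor 23 > Influencer 13 > Email 6 > TV 5 > Radio 4 > Social 2.
Outdoor takes 40 to reach its cap of 40 → 195 left.
Give Influencer 25 to hit its cap of 25 → 170 left.
Give Email 100 to hit its cap of 100 → 70 left.
Give TV 25 to hit its cap of 25 → 45 left.
Only 45 left; Radio takes them to reach 45.
Total = 4×45 + 13×25 + 6×100 + 23×40 + 5×25 = 2150.

2150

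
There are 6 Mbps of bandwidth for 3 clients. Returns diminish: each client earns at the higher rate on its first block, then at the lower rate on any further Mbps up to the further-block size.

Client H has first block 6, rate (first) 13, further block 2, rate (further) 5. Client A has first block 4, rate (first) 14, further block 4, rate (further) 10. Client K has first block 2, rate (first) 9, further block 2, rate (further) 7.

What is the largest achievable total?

82

Rank every tier by rate: Client A/first 14 > Client H/first 13 > Client A/second 10 > Client K/first 9 > Client K/second 7 > Client H/second 5.
Client A/first (14): +4 ; 2 left.
Client H/first: +2 of 6 at 13; pool empty.
Total = 14×4 + 13×2 = 82.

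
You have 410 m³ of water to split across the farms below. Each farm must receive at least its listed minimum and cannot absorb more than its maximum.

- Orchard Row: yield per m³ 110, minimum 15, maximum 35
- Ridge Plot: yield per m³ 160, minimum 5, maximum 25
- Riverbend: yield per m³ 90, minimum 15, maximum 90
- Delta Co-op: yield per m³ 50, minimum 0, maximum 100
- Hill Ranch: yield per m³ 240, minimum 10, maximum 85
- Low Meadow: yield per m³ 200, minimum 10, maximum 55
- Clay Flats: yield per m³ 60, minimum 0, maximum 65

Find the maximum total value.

Meeting every minimum uses 15+5+15+0+10+10+0 = 55 m³, leaving 355.
Order the farms by yield per m³: Hill Ranch 240 > Low Meadow 200 > Ridge Plot 160 > Orchard Row 110 > Riverbend 90 > Clay Flats 60 > Delta Co-op 50.
Hill Ranch takes 75 more to reach its cap of 85 ; 280 left.
Low Meadow: +45 to 55 (cap) ; 235 left.
Ridge Plot: +20 to 25 (cap) ; 215 left.
Orchard Row takes 20 more to reach its cap of 35 ; 195 left.
Riverbend takes 75 more to reach its cap of 90 ; 120 left.
Give Clay Flats 65 more to hit its cap of 65 ; 55 left.
Delta Co-op: +55 (room for 100) → 55. Pool exhausted.
Total = 110×35 + 160×25 + 90×90 + 50×55 + 240×85 + 200×55 + 60×65 = 54000.

54000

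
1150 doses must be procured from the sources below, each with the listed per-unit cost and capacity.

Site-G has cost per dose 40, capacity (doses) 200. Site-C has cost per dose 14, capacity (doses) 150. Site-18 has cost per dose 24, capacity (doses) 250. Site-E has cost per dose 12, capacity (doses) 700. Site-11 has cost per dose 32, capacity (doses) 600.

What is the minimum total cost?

18100

Cheapest first:
Site-E (12): use full 700 → 450 doses to go.
Take 150 from Site-C at 14 → need 300 more.
Take 250 from Site-18 at 24 → need 50 more.
Site-11 at 32: take 50 of its 600 → requirement met.
Site-G: unused.
Cost = 700×12 + 150×14 + 250×24 + 50×32 = 18100.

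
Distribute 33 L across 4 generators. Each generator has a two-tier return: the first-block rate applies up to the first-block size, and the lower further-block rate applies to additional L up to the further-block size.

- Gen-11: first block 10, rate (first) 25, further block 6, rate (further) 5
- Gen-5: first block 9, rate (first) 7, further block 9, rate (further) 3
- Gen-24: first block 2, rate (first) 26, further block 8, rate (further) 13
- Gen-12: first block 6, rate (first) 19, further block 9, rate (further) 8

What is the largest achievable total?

Order all 8 blocks by rate: Gen-24/tier1 26 > Gen-11/tier1 25 > Gen-12/tier1 19 > Gen-24/tier2 13 > Gen-12/tier2 8 > Gen-5/tier1 7 > Gen-11/tier2 5 > Gen-5/tier2 3.
Gen-24/tier1 (26): +2 — 31 left.
Gen-11/tier1 (25): +10 — 21 left.
Gen-12 tier1 at 19: fill all 6 — 15 left.
Gen-24/tier2 (13): +8 — 7 left.
7 remain; put them into Gen-12 tier2 at 8.
Total = 26×2 + 25×10 + 19×6 + 13×8 + 8×7 = 576.

576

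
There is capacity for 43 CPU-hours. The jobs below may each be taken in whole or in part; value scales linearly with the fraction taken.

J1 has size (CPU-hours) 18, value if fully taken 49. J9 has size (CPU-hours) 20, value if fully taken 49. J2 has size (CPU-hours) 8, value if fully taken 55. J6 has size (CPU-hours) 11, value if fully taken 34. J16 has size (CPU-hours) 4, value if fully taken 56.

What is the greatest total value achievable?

198.9

Rank by value-to-size ratio: J16 56/4≈14, J2 55/8≈6.88, J6 34/11≈3.09, J1 49/18≈2.72, J9 49/20≈2.45.
J16: take in full, 4 CPU-hours for value 56 — 39 left.
Take all of J2 (8 CPU-hours, value 55) — 31 CPU-hours left.
Take all of J6 (11 CPU-hours, value 34) — 20 CPU-hours left.
J1: take in full, 18 CPU-hours for value 49 — 2 left.
Fill the last 2 CPU-hours with part of J9: 2/20 of it earns 4.9.
Total value = 198.9.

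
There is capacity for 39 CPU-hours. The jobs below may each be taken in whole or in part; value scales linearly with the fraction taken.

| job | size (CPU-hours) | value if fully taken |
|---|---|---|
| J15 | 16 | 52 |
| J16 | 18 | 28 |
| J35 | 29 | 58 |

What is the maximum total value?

Rank by value-to-size ratio: J15 52/16≈3.25, J35 58/29≈2, J16 28/18≈1.56.
All 16 CPU-hours of J15 fit (value 52) ; 23 remain.
23 CPU-hours left: a 23/29 share of J35 gives 58×23/29 = 46.
Total value = 98.

98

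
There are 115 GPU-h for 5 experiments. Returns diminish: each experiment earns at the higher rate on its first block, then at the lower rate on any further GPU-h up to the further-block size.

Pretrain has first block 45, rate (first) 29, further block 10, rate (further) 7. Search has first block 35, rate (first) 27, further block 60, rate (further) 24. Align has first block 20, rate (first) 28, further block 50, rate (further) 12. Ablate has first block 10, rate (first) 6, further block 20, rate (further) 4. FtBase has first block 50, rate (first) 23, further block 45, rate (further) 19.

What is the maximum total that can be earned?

3170

Rank every tier by rate: Pretrain/T1 29 > Align/T1 28 > Search/T1 27 > Search/T2 24 > FtBase/T1 23 > FtBase/T2 19 > Align/T2 12 > Pretrain/T2 7 > Ablate/T1 6 > Ablate/T2 4.
Pretrain T1 at 29: fill all 45 ; 70 left.
Align/T1 (28): +20 ; 50 left.
Search/T1 (27): +35 ; 15 left.
15 remain; put them into Search T2 at 24.
Total = 29×45 + 28×20 + 27×35 + 24×15 = 3170.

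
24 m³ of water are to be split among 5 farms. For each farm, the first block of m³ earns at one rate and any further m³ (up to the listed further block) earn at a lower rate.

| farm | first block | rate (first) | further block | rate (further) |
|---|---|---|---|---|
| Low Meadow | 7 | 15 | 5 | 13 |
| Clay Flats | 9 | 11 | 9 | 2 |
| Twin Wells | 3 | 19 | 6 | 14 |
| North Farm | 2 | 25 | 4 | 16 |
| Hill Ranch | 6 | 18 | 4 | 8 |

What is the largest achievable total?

Treat each block as its own option and order by rate: North Farm/first 25 > Twin Wells/first 19 > Hill Ranch/first 18 > North Farm/second 16 > Low Meadow/first 15 > Twin Wells/second 14 > Low Meadow/second 13 > Clay Flats/first 11 > Hill Ranch/second 8 > Clay Flats/second 2.
North Farm first at 25: fill all 2 ; 22 left.
Fill Twin Wells first block (3 at 19) ; 19 left.
Fill Hill Ranch first block (6 at 18) ; 13 left.
North Farm second at 16: fill all 4 ; 9 left.
Fill Low Meadow first block (7 at 15) ; 2 left.
Twin Wells second at 14: only 2 left, fill 2.
Total = 25×2 + 19×3 + 18×6 + 16×4 + 15×7 + 14×2 = 412.

412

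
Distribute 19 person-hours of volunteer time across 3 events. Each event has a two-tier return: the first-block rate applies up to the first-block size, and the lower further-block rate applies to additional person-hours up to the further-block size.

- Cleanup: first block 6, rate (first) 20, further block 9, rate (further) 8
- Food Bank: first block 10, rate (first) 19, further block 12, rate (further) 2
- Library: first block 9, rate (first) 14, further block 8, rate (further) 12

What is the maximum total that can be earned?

Treat each block as its own option and order by rate: Cleanup/T1 20 > Food Bank/T1 19 > Library/T1 14 > Library/T2 12 > Cleanup/T2 8 > Food Bank/T2 2.
Cleanup/T1 (20): +6 → 13 left.
Fill Food Bank T1 block (10 at 19) → 3 left.
Library T1 at 14: only 3 left, fill 3.
Total = 20×6 + 19×10 + 14×3 = 352.

352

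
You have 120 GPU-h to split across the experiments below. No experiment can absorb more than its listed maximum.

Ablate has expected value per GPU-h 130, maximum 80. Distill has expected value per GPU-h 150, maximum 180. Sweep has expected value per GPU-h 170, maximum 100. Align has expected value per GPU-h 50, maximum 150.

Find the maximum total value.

Order the experiments by expected value per GPU-h: Sweep 170 > Distill 150 > Ablate 130 > Align 50.
Give Sweep 100 to hit its cap of 100 — 20 left.
Only 20 left; Distill takes them to reach 20.
Total = 150×20 + 170×100 = 20000.

20000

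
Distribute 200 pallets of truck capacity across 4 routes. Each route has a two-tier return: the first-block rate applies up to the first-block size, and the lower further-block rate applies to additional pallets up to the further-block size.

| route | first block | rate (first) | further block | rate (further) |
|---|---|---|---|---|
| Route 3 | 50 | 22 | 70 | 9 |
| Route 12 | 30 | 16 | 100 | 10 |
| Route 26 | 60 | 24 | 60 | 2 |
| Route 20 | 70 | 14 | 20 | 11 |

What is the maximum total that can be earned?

Treat each block as its own option and order by rate: Route 26/first 24 > Route 3/first 22 > Route 12/first 16 > Route 20/first 14 > Route 20/second 11 > Route 12/second 10 > Route 3/second 9 > Route 26/second 2.
Route 26 first at 24: fill all 60 ; 140 left.
Fill Route 3 first block (50 at 22) ; 90 left.
Route 12 first at 16: fill all 30 ; 60 left.
60 remain; put them into Route 20 first at 14.
Total = 24×60 + 22×50 + 16×30 + 14×60 = 3860.

3860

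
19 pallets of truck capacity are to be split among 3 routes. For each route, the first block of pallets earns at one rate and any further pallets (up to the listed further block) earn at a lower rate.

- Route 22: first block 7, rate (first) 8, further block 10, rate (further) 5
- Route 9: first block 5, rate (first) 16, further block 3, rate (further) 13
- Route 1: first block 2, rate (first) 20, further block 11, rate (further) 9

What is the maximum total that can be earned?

Rank every tier by rate: Route 1/first 20 > Route 9/first 16 > Route 9/second 13 > Route 1/second 9 > Route 22/first 8 > Route 22/second 5.
Route 1 first at 20: fill all 2 ; 17 left.
Route 9/first (16): +5 ; 12 left.
Route 9 second at 13: fill all 3 ; 9 left.
Route 1/second: +9 of 11 at 9; pool empty.
Total = 20×2 + 16×5 + 13×3 + 9×9 = 240.

240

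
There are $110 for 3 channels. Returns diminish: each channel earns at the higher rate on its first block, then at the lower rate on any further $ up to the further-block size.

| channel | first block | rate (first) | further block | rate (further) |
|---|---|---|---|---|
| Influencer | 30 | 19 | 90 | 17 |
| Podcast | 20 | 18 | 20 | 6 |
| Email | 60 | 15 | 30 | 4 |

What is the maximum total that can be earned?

1950

Order all 6 blocks by rate: Influencer/tier1 19 > Podcast/tier1 18 > Influencer/tier2 17 > Email/tier1 15 > Podcast/tier2 6 > Email/tier2 4.
Influencer tier1 at 19: fill all 30 — 80 left.
Fill Podcast tier1 block (20 at 18) — 60 left.
Influencer/tier2: +60 of 90 at 17; pool empty.
Total = 19×30 + 18×20 + 17×60 = 1950.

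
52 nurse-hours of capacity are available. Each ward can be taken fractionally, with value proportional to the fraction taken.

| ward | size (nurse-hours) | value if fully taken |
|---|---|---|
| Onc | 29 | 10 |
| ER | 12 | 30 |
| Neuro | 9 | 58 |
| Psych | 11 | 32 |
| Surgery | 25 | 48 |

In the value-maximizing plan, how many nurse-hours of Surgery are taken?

20

Best value per unit of size first: Neuro 58/9≈6.44, Psych 32/11≈2.91, ER 30/12≈2.5, Surgery 48/25≈1.92, Onc 10/29≈0.345.
Take all of Neuro (9 nurse-hours, value 58) ; 43 nurse-hours left.
Take all of Psych (11 nurse-hours, value 32) ; 32 nurse-hours left.
All 12 nurse-hours of ER fit (value 30) ; 20 remain.
20 nurse-hours left: a 20/25 share of Surgery gives 48×20/25 = 38.4.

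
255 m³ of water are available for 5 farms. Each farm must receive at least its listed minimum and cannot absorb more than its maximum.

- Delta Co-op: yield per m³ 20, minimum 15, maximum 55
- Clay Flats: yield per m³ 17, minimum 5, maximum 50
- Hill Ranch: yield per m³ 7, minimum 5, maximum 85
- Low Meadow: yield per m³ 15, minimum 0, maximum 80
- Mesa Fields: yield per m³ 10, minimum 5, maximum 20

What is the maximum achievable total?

Meeting every minimum uses 15+5+5+0+5 = 30 m³, leaving 225.
Rank by yield per m³: Delta Co-op 20 > Clay Flats 17 > Low Meadow 15 > Mesa Fields 10 > Hill Ranch 7.
Give Delta Co-op 40 more to hit its cap of 55 ; 185 left.
Clay Flats takes 45 more to reach its cap of 50 ; 140 left.
Low Meadow: +80 to 80 (cap) ; 60 left.
Give Mesa Fields 15 more to hit its cap of 20 ; 45 left.
Only 45 left; Hill Ranch takes them to reach 50.
Total = 20×55 + 17×50 + 7×50 + 15×80 + 10×20 = 3700.

3700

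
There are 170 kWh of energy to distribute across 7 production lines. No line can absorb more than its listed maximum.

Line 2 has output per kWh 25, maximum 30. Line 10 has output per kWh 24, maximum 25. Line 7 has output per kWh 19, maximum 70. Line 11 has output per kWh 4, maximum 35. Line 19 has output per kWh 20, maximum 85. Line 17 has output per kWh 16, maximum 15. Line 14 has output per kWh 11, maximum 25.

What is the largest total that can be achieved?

Rank by output per kWh: Line 2 25 > Line 10 24 > Line 19 20 > Line 7 19 > Line 17 16 > Line 14 11 > Line 11 4.
Line 2 takes 30 to reach its cap of 30 — 140 left.
Line 10 takes 25 to reach its cap of 25 — 115 left.
Line 19: +85 to 85 (cap) — 30 left.
Line 7 has room for 70 but only 30 remain, so it gets 30.
Total = 25×30 + 24×25 + 19×30 + 20×85 = 3620.

3620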